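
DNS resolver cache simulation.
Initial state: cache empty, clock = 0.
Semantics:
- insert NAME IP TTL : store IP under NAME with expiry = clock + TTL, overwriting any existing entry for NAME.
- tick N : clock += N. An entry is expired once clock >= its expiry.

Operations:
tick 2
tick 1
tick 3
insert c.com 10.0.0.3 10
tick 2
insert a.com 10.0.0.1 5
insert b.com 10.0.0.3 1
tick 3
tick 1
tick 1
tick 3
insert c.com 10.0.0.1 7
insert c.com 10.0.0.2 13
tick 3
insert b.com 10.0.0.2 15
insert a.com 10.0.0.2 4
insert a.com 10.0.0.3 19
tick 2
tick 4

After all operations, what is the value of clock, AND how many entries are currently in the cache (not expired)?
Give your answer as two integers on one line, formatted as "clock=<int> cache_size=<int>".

Op 1: tick 2 -> clock=2.
Op 2: tick 1 -> clock=3.
Op 3: tick 3 -> clock=6.
Op 4: insert c.com -> 10.0.0.3 (expiry=6+10=16). clock=6
Op 5: tick 2 -> clock=8.
Op 6: insert a.com -> 10.0.0.1 (expiry=8+5=13). clock=8
Op 7: insert b.com -> 10.0.0.3 (expiry=8+1=9). clock=8
Op 8: tick 3 -> clock=11. purged={b.com}
Op 9: tick 1 -> clock=12.
Op 10: tick 1 -> clock=13. purged={a.com}
Op 11: tick 3 -> clock=16. purged={c.com}
Op 12: insert c.com -> 10.0.0.1 (expiry=16+7=23). clock=16
Op 13: insert c.com -> 10.0.0.2 (expiry=16+13=29). clock=16
Op 14: tick 3 -> clock=19.
Op 15: insert b.com -> 10.0.0.2 (expiry=19+15=34). clock=19
Op 16: insert a.com -> 10.0.0.2 (expiry=19+4=23). clock=19
Op 17: insert a.com -> 10.0.0.3 (expiry=19+19=38). clock=19
Op 18: tick 2 -> clock=21.
Op 19: tick 4 -> clock=25.
Final clock = 25
Final cache (unexpired): {a.com,b.com,c.com} -> size=3

Answer: clock=25 cache_size=3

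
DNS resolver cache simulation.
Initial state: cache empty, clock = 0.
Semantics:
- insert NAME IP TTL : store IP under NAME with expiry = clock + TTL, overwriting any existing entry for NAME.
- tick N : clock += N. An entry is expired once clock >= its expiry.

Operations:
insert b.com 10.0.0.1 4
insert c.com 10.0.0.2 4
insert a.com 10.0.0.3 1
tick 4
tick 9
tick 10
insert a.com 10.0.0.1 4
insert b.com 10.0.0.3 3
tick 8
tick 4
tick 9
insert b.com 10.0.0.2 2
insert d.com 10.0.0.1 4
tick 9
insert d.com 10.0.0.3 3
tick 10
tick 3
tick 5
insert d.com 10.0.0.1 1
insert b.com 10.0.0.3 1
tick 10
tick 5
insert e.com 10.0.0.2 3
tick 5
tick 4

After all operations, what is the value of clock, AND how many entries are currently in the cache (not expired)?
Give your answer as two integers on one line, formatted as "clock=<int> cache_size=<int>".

Answer: clock=95 cache_size=0

Derivation:
Op 1: insert b.com -> 10.0.0.1 (expiry=0+4=4). clock=0
Op 2: insert c.com -> 10.0.0.2 (expiry=0+4=4). clock=0
Op 3: insert a.com -> 10.0.0.3 (expiry=0+1=1). clock=0
Op 4: tick 4 -> clock=4. purged={a.com,b.com,c.com}
Op 5: tick 9 -> clock=13.
Op 6: tick 10 -> clock=23.
Op 7: insert a.com -> 10.0.0.1 (expiry=23+4=27). clock=23
Op 8: insert b.com -> 10.0.0.3 (expiry=23+3=26). clock=23
Op 9: tick 8 -> clock=31. purged={a.com,b.com}
Op 10: tick 4 -> clock=35.
Op 11: tick 9 -> clock=44.
Op 12: insert b.com -> 10.0.0.2 (expiry=44+2=46). clock=44
Op 13: insert d.com -> 10.0.0.1 (expiry=44+4=48). clock=44
Op 14: tick 9 -> clock=53. purged={b.com,d.com}
Op 15: insert d.com -> 10.0.0.3 (expiry=53+3=56). clock=53
Op 16: tick 10 -> clock=63. purged={d.com}
Op 17: tick 3 -> clock=66.
Op 18: tick 5 -> clock=71.
Op 19: insert d.com -> 10.0.0.1 (expiry=71+1=72). clock=71
Op 20: insert b.com -> 10.0.0.3 (expiry=71+1=72). clock=71
Op 21: tick 10 -> clock=81. purged={b.com,d.com}
Op 22: tick 5 -> clock=86.
Op 23: insert e.com -> 10.0.0.2 (expiry=86+3=89). clock=86
Op 24: tick 5 -> clock=91. purged={e.com}
Op 25: tick 4 -> clock=95.
Final clock = 95
Final cache (unexpired): {} -> size=0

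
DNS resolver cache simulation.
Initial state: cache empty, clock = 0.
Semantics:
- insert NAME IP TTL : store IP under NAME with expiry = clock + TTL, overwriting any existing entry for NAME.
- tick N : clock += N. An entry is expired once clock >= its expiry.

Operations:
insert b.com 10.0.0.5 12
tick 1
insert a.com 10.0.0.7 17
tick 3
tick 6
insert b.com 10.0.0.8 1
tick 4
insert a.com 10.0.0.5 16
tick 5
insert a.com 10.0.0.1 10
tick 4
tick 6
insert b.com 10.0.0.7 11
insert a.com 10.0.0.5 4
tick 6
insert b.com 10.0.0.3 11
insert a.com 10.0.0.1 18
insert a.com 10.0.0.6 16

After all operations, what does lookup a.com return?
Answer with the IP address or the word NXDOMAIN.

Op 1: insert b.com -> 10.0.0.5 (expiry=0+12=12). clock=0
Op 2: tick 1 -> clock=1.
Op 3: insert a.com -> 10.0.0.7 (expiry=1+17=18). clock=1
Op 4: tick 3 -> clock=4.
Op 5: tick 6 -> clock=10.
Op 6: insert b.com -> 10.0.0.8 (expiry=10+1=11). clock=10
Op 7: tick 4 -> clock=14. purged={b.com}
Op 8: insert a.com -> 10.0.0.5 (expiry=14+16=30). clock=14
Op 9: tick 5 -> clock=19.
Op 10: insert a.com -> 10.0.0.1 (expiry=19+10=29). clock=19
Op 11: tick 4 -> clock=23.
Op 12: tick 6 -> clock=29. purged={a.com}
Op 13: insert b.com -> 10.0.0.7 (expiry=29+11=40). clock=29
Op 14: insert a.com -> 10.0.0.5 (expiry=29+4=33). clock=29
Op 15: tick 6 -> clock=35. purged={a.com}
Op 16: insert b.com -> 10.0.0.3 (expiry=35+11=46). clock=35
Op 17: insert a.com -> 10.0.0.1 (expiry=35+18=53). clock=35
Op 18: insert a.com -> 10.0.0.6 (expiry=35+16=51). clock=35
lookup a.com: present, ip=10.0.0.6 expiry=51 > clock=35

Answer: 10.0.0.6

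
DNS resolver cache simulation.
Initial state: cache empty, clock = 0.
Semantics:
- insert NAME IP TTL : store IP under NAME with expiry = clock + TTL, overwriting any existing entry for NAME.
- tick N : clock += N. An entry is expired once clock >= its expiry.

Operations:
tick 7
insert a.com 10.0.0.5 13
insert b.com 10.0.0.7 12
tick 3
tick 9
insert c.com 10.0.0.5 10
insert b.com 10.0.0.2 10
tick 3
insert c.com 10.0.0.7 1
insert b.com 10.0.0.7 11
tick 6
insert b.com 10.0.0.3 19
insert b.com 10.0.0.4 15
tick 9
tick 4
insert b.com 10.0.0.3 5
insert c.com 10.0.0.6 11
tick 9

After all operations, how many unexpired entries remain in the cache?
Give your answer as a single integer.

Answer: 1

Derivation:
Op 1: tick 7 -> clock=7.
Op 2: insert a.com -> 10.0.0.5 (expiry=7+13=20). clock=7
Op 3: insert b.com -> 10.0.0.7 (expiry=7+12=19). clock=7
Op 4: tick 3 -> clock=10.
Op 5: tick 9 -> clock=19. purged={b.com}
Op 6: insert c.com -> 10.0.0.5 (expiry=19+10=29). clock=19
Op 7: insert b.com -> 10.0.0.2 (expiry=19+10=29). clock=19
Op 8: tick 3 -> clock=22. purged={a.com}
Op 9: insert c.com -> 10.0.0.7 (expiry=22+1=23). clock=22
Op 10: insert b.com -> 10.0.0.7 (expiry=22+11=33). clock=22
Op 11: tick 6 -> clock=28. purged={c.com}
Op 12: insert b.com -> 10.0.0.3 (expiry=28+19=47). clock=28
Op 13: insert b.com -> 10.0.0.4 (expiry=28+15=43). clock=28
Op 14: tick 9 -> clock=37.
Op 15: tick 4 -> clock=41.
Op 16: insert b.com -> 10.0.0.3 (expiry=41+5=46). clock=41
Op 17: insert c.com -> 10.0.0.6 (expiry=41+11=52). clock=41
Op 18: tick 9 -> clock=50. purged={b.com}
Final cache (unexpired): {c.com} -> size=1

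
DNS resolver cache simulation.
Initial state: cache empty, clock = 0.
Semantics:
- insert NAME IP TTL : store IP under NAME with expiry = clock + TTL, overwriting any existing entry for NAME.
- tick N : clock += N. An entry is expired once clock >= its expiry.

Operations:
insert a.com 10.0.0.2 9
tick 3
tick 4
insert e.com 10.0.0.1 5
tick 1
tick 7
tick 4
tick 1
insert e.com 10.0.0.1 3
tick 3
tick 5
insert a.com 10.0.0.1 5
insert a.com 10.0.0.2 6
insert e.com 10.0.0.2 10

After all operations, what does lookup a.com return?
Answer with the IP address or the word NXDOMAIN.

Op 1: insert a.com -> 10.0.0.2 (expiry=0+9=9). clock=0
Op 2: tick 3 -> clock=3.
Op 3: tick 4 -> clock=7.
Op 4: insert e.com -> 10.0.0.1 (expiry=7+5=12). clock=7
Op 5: tick 1 -> clock=8.
Op 6: tick 7 -> clock=15. purged={a.com,e.com}
Op 7: tick 4 -> clock=19.
Op 8: tick 1 -> clock=20.
Op 9: insert e.com -> 10.0.0.1 (expiry=20+3=23). clock=20
Op 10: tick 3 -> clock=23. purged={e.com}
Op 11: tick 5 -> clock=28.
Op 12: insert a.com -> 10.0.0.1 (expiry=28+5=33). clock=28
Op 13: insert a.com -> 10.0.0.2 (expiry=28+6=34). clock=28
Op 14: insert e.com -> 10.0.0.2 (expiry=28+10=38). clock=28
lookup a.com: present, ip=10.0.0.2 expiry=34 > clock=28

Answer: 10.0.0.2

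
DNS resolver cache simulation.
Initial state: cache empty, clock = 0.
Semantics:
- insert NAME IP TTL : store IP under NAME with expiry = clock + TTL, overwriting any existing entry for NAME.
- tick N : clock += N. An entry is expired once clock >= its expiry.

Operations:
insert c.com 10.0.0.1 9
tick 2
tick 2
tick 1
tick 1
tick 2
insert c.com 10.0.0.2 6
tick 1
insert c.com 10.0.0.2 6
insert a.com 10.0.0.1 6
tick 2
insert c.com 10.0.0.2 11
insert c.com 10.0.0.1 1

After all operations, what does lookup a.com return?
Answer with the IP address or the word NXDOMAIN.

Answer: 10.0.0.1

Derivation:
Op 1: insert c.com -> 10.0.0.1 (expiry=0+9=9). clock=0
Op 2: tick 2 -> clock=2.
Op 3: tick 2 -> clock=4.
Op 4: tick 1 -> clock=5.
Op 5: tick 1 -> clock=6.
Op 6: tick 2 -> clock=8.
Op 7: insert c.com -> 10.0.0.2 (expiry=8+6=14). clock=8
Op 8: tick 1 -> clock=9.
Op 9: insert c.com -> 10.0.0.2 (expiry=9+6=15). clock=9
Op 10: insert a.com -> 10.0.0.1 (expiry=9+6=15). clock=9
Op 11: tick 2 -> clock=11.
Op 12: insert c.com -> 10.0.0.2 (expiry=11+11=22). clock=11
Op 13: insert c.com -> 10.0.0.1 (expiry=11+1=12). clock=11
lookup a.com: present, ip=10.0.0.1 expiry=15 > clock=11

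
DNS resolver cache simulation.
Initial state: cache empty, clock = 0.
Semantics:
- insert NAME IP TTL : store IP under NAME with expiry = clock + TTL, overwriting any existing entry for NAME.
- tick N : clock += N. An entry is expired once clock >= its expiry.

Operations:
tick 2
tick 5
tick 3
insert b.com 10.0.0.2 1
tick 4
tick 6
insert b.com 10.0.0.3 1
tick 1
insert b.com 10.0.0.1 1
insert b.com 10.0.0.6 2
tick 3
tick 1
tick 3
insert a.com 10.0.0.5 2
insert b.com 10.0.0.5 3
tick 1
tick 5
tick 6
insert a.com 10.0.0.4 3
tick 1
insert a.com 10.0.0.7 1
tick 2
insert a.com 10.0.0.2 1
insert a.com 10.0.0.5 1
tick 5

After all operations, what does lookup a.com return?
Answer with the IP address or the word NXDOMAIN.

Op 1: tick 2 -> clock=2.
Op 2: tick 5 -> clock=7.
Op 3: tick 3 -> clock=10.
Op 4: insert b.com -> 10.0.0.2 (expiry=10+1=11). clock=10
Op 5: tick 4 -> clock=14. purged={b.com}
Op 6: tick 6 -> clock=20.
Op 7: insert b.com -> 10.0.0.3 (expiry=20+1=21). clock=20
Op 8: tick 1 -> clock=21. purged={b.com}
Op 9: insert b.com -> 10.0.0.1 (expiry=21+1=22). clock=21
Op 10: insert b.com -> 10.0.0.6 (expiry=21+2=23). clock=21
Op 11: tick 3 -> clock=24. purged={b.com}
Op 12: tick 1 -> clock=25.
Op 13: tick 3 -> clock=28.
Op 14: insert a.com -> 10.0.0.5 (expiry=28+2=30). clock=28
Op 15: insert b.com -> 10.0.0.5 (expiry=28+3=31). clock=28
Op 16: tick 1 -> clock=29.
Op 17: tick 5 -> clock=34. purged={a.com,b.com}
Op 18: tick 6 -> clock=40.
Op 19: insert a.com -> 10.0.0.4 (expiry=40+3=43). clock=40
Op 20: tick 1 -> clock=41.
Op 21: insert a.com -> 10.0.0.7 (expiry=41+1=42). clock=41
Op 22: tick 2 -> clock=43. purged={a.com}
Op 23: insert a.com -> 10.0.0.2 (expiry=43+1=44). clock=43
Op 24: insert a.com -> 10.0.0.5 (expiry=43+1=44). clock=43
Op 25: tick 5 -> clock=48. purged={a.com}
lookup a.com: not in cache (expired or never inserted)

Answer: NXDOMAIN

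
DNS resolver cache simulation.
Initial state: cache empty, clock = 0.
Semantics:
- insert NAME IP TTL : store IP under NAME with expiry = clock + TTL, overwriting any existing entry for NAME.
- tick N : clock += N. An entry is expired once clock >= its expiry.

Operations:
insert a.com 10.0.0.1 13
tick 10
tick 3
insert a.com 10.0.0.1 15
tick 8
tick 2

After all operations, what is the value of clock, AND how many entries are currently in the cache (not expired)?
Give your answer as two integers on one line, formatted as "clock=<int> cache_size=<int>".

Answer: clock=23 cache_size=1

Derivation:
Op 1: insert a.com -> 10.0.0.1 (expiry=0+13=13). clock=0
Op 2: tick 10 -> clock=10.
Op 3: tick 3 -> clock=13. purged={a.com}
Op 4: insert a.com -> 10.0.0.1 (expiry=13+15=28). clock=13
Op 5: tick 8 -> clock=21.
Op 6: tick 2 -> clock=23.
Final clock = 23
Final cache (unexpired): {a.com} -> size=1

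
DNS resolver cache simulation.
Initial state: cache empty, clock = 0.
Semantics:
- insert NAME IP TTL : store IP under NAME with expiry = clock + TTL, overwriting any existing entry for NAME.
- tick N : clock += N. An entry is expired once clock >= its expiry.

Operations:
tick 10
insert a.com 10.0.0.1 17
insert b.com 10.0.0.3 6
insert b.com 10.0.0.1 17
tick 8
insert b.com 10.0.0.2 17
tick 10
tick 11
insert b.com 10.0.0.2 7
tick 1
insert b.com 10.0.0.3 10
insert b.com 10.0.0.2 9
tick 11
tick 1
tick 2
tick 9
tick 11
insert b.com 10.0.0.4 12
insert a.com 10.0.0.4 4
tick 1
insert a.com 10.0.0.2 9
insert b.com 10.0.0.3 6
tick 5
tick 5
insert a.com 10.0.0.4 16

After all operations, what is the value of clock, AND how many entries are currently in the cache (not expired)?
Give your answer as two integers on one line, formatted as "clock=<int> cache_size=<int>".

Answer: clock=85 cache_size=1

Derivation:
Op 1: tick 10 -> clock=10.
Op 2: insert a.com -> 10.0.0.1 (expiry=10+17=27). clock=10
Op 3: insert b.com -> 10.0.0.3 (expiry=10+6=16). clock=10
Op 4: insert b.com -> 10.0.0.1 (expiry=10+17=27). clock=10
Op 5: tick 8 -> clock=18.
Op 6: insert b.com -> 10.0.0.2 (expiry=18+17=35). clock=18
Op 7: tick 10 -> clock=28. purged={a.com}
Op 8: tick 11 -> clock=39. purged={b.com}
Op 9: insert b.com -> 10.0.0.2 (expiry=39+7=46). clock=39
Op 10: tick 1 -> clock=40.
Op 11: insert b.com -> 10.0.0.3 (expiry=40+10=50). clock=40
Op 12: insert b.com -> 10.0.0.2 (expiry=40+9=49). clock=40
Op 13: tick 11 -> clock=51. purged={b.com}
Op 14: tick 1 -> clock=52.
Op 15: tick 2 -> clock=54.
Op 16: tick 9 -> clock=63.
Op 17: tick 11 -> clock=74.
Op 18: insert b.com -> 10.0.0.4 (expiry=74+12=86). clock=74
Op 19: insert a.com -> 10.0.0.4 (expiry=74+4=78). clock=74
Op 20: tick 1 -> clock=75.
Op 21: insert a.com -> 10.0.0.2 (expiry=75+9=84). clock=75
Op 22: insert b.com -> 10.0.0.3 (expiry=75+6=81). clock=75
Op 23: tick 5 -> clock=80.
Op 24: tick 5 -> clock=85. purged={a.com,b.com}
Op 25: insert a.com -> 10.0.0.4 (expiry=85+16=101). clock=85
Final clock = 85
Final cache (unexpired): {a.com} -> size=1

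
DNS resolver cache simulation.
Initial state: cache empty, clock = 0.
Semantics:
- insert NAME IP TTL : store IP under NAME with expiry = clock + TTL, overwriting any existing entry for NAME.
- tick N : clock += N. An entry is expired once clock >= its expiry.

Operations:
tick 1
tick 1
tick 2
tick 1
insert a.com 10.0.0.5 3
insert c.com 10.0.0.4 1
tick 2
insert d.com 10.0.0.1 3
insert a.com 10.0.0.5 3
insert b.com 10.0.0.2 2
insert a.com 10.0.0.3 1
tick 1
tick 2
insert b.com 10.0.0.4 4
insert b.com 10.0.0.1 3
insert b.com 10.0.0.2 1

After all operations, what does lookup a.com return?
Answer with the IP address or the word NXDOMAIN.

Op 1: tick 1 -> clock=1.
Op 2: tick 1 -> clock=2.
Op 3: tick 2 -> clock=4.
Op 4: tick 1 -> clock=5.
Op 5: insert a.com -> 10.0.0.5 (expiry=5+3=8). clock=5
Op 6: insert c.com -> 10.0.0.4 (expiry=5+1=6). clock=5
Op 7: tick 2 -> clock=7. purged={c.com}
Op 8: insert d.com -> 10.0.0.1 (expiry=7+3=10). clock=7
Op 9: insert a.com -> 10.0.0.5 (expiry=7+3=10). clock=7
Op 10: insert b.com -> 10.0.0.2 (expiry=7+2=9). clock=7
Op 11: insert a.com -> 10.0.0.3 (expiry=7+1=8). clock=7
Op 12: tick 1 -> clock=8. purged={a.com}
Op 13: tick 2 -> clock=10. purged={b.com,d.com}
Op 14: insert b.com -> 10.0.0.4 (expiry=10+4=14). clock=10
Op 15: insert b.com -> 10.0.0.1 (expiry=10+3=13). clock=10
Op 16: insert b.com -> 10.0.0.2 (expiry=10+1=11). clock=10
lookup a.com: not in cache (expired or never inserted)

Answer: NXDOMAIN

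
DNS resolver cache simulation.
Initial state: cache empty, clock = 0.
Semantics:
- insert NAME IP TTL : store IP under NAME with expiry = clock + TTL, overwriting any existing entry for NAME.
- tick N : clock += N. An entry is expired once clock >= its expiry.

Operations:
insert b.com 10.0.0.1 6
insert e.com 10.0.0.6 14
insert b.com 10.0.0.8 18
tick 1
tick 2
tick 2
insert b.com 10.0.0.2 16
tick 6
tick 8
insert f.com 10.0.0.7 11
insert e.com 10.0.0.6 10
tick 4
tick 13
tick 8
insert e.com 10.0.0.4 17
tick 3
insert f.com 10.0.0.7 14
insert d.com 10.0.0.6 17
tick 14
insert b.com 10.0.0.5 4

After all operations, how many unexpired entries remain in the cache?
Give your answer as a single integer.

Op 1: insert b.com -> 10.0.0.1 (expiry=0+6=6). clock=0
Op 2: insert e.com -> 10.0.0.6 (expiry=0+14=14). clock=0
Op 3: insert b.com -> 10.0.0.8 (expiry=0+18=18). clock=0
Op 4: tick 1 -> clock=1.
Op 5: tick 2 -> clock=3.
Op 6: tick 2 -> clock=5.
Op 7: insert b.com -> 10.0.0.2 (expiry=5+16=21). clock=5
Op 8: tick 6 -> clock=11.
Op 9: tick 8 -> clock=19. purged={e.com}
Op 10: insert f.com -> 10.0.0.7 (expiry=19+11=30). clock=19
Op 11: insert e.com -> 10.0.0.6 (expiry=19+10=29). clock=19
Op 12: tick 4 -> clock=23. purged={b.com}
Op 13: tick 13 -> clock=36. purged={e.com,f.com}
Op 14: tick 8 -> clock=44.
Op 15: insert e.com -> 10.0.0.4 (expiry=44+17=61). clock=44
Op 16: tick 3 -> clock=47.
Op 17: insert f.com -> 10.0.0.7 (expiry=47+14=61). clock=47
Op 18: insert d.com -> 10.0.0.6 (expiry=47+17=64). clock=47
Op 19: tick 14 -> clock=61. purged={e.com,f.com}
Op 20: insert b.com -> 10.0.0.5 (expiry=61+4=65). clock=61
Final cache (unexpired): {b.com,d.com} -> size=2

Answer: 2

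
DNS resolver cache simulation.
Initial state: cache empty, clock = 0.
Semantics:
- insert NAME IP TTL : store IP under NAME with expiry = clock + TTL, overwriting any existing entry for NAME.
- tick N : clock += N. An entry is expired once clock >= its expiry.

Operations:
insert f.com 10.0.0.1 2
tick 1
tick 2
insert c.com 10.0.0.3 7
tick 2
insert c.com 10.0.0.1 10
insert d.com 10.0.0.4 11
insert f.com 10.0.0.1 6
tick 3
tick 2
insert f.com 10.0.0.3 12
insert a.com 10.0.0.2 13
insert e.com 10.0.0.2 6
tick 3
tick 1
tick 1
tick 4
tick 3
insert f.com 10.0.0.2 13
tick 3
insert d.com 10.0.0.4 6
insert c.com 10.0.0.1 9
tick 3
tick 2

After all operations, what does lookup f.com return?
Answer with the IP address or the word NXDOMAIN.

Answer: 10.0.0.2

Derivation:
Op 1: insert f.com -> 10.0.0.1 (expiry=0+2=2). clock=0
Op 2: tick 1 -> clock=1.
Op 3: tick 2 -> clock=3. purged={f.com}
Op 4: insert c.com -> 10.0.0.3 (expiry=3+7=10). clock=3
Op 5: tick 2 -> clock=5.
Op 6: insert c.com -> 10.0.0.1 (expiry=5+10=15). clock=5
Op 7: insert d.com -> 10.0.0.4 (expiry=5+11=16). clock=5
Op 8: insert f.com -> 10.0.0.1 (expiry=5+6=11). clock=5
Op 9: tick 3 -> clock=8.
Op 10: tick 2 -> clock=10.
Op 11: insert f.com -> 10.0.0.3 (expiry=10+12=22). clock=10
Op 12: insert a.com -> 10.0.0.2 (expiry=10+13=23). clock=10
Op 13: insert e.com -> 10.0.0.2 (expiry=10+6=16). clock=10
Op 14: tick 3 -> clock=13.
Op 15: tick 1 -> clock=14.
Op 16: tick 1 -> clock=15. purged={c.com}
Op 17: tick 4 -> clock=19. purged={d.com,e.com}
Op 18: tick 3 -> clock=22. purged={f.com}
Op 19: insert f.com -> 10.0.0.2 (expiry=22+13=35). clock=22
Op 20: tick 3 -> clock=25. purged={a.com}
Op 21: insert d.com -> 10.0.0.4 (expiry=25+6=31). clock=25
Op 22: insert c.com -> 10.0.0.1 (expiry=25+9=34). clock=25
Op 23: tick 3 -> clock=28.
Op 24: tick 2 -> clock=30.
lookup f.com: present, ip=10.0.0.2 expiry=35 > clock=30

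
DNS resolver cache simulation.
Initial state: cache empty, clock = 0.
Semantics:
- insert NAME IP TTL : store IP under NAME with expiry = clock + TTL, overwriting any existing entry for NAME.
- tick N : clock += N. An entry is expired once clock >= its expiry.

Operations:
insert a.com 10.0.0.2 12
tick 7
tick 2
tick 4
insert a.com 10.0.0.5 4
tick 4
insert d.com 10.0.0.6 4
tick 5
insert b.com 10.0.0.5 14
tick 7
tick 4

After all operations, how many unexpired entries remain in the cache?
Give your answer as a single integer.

Answer: 1

Derivation:
Op 1: insert a.com -> 10.0.0.2 (expiry=0+12=12). clock=0
Op 2: tick 7 -> clock=7.
Op 3: tick 2 -> clock=9.
Op 4: tick 4 -> clock=13. purged={a.com}
Op 5: insert a.com -> 10.0.0.5 (expiry=13+4=17). clock=13
Op 6: tick 4 -> clock=17. purged={a.com}
Op 7: insert d.com -> 10.0.0.6 (expiry=17+4=21). clock=17
Op 8: tick 5 -> clock=22. purged={d.com}
Op 9: insert b.com -> 10.0.0.5 (expiry=22+14=36). clock=22
Op 10: tick 7 -> clock=29.
Op 11: tick 4 -> clock=33.
Final cache (unexpired): {b.com} -> size=1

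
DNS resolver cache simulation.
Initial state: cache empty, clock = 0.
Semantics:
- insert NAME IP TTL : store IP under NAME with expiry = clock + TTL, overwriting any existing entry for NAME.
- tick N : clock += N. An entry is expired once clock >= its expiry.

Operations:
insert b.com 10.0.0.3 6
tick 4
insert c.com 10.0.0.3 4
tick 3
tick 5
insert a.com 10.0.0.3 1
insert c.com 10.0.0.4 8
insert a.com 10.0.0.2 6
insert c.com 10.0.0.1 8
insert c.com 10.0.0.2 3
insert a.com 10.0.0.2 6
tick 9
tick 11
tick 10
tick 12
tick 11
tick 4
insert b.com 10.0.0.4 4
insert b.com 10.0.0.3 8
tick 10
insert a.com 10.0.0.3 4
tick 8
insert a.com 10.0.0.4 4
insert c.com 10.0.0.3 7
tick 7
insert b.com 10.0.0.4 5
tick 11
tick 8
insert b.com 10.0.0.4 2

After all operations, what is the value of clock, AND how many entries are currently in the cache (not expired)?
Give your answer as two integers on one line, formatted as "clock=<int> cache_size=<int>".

Answer: clock=113 cache_size=1

Derivation:
Op 1: insert b.com -> 10.0.0.3 (expiry=0+6=6). clock=0
Op 2: tick 4 -> clock=4.
Op 3: insert c.com -> 10.0.0.3 (expiry=4+4=8). clock=4
Op 4: tick 3 -> clock=7. purged={b.com}
Op 5: tick 5 -> clock=12. purged={c.com}
Op 6: insert a.com -> 10.0.0.3 (expiry=12+1=13). clock=12
Op 7: insert c.com -> 10.0.0.4 (expiry=12+8=20). clock=12
Op 8: insert a.com -> 10.0.0.2 (expiry=12+6=18). clock=12
Op 9: insert c.com -> 10.0.0.1 (expiry=12+8=20). clock=12
Op 10: insert c.com -> 10.0.0.2 (expiry=12+3=15). clock=12
Op 11: insert a.com -> 10.0.0.2 (expiry=12+6=18). clock=12
Op 12: tick 9 -> clock=21. purged={a.com,c.com}
Op 13: tick 11 -> clock=32.
Op 14: tick 10 -> clock=42.
Op 15: tick 12 -> clock=54.
Op 16: tick 11 -> clock=65.
Op 17: tick 4 -> clock=69.
Op 18: insert b.com -> 10.0.0.4 (expiry=69+4=73). clock=69
Op 19: insert b.com -> 10.0.0.3 (expiry=69+8=77). clock=69
Op 20: tick 10 -> clock=79. purged={b.com}
Op 21: insert a.com -> 10.0.0.3 (expiry=79+4=83). clock=79
Op 22: tick 8 -> clock=87. purged={a.com}
Op 23: insert a.com -> 10.0.0.4 (expiry=87+4=91). clock=87
Op 24: insert c.com -> 10.0.0.3 (expiry=87+7=94). clock=87
Op 25: tick 7 -> clock=94. purged={a.com,c.com}
Op 26: insert b.com -> 10.0.0.4 (expiry=94+5=99). clock=94
Op 27: tick 11 -> clock=105. purged={b.com}
Op 28: tick 8 -> clock=113.
Op 29: insert b.com -> 10.0.0.4 (expiry=113+2=115). clock=113
Final clock = 113
Final cache (unexpired): {b.com} -> size=1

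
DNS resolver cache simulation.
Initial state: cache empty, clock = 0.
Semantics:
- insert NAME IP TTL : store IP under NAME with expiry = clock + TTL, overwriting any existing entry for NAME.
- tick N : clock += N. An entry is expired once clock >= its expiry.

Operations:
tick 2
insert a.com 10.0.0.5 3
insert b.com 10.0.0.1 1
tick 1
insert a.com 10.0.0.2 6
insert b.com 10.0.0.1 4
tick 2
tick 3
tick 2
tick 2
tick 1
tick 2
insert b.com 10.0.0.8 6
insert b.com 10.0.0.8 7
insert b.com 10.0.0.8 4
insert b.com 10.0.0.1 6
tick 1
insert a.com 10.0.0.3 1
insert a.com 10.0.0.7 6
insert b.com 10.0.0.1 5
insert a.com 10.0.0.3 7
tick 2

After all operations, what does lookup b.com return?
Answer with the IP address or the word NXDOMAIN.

Op 1: tick 2 -> clock=2.
Op 2: insert a.com -> 10.0.0.5 (expiry=2+3=5). clock=2
Op 3: insert b.com -> 10.0.0.1 (expiry=2+1=3). clock=2
Op 4: tick 1 -> clock=3. purged={b.com}
Op 5: insert a.com -> 10.0.0.2 (expiry=3+6=9). clock=3
Op 6: insert b.com -> 10.0.0.1 (expiry=3+4=7). clock=3
Op 7: tick 2 -> clock=5.
Op 8: tick 3 -> clock=8. purged={b.com}
Op 9: tick 2 -> clock=10. purged={a.com}
Op 10: tick 2 -> clock=12.
Op 11: tick 1 -> clock=13.
Op 12: tick 2 -> clock=15.
Op 13: insert b.com -> 10.0.0.8 (expiry=15+6=21). clock=15
Op 14: insert b.com -> 10.0.0.8 (expiry=15+7=22). clock=15
Op 15: insert b.com -> 10.0.0.8 (expiry=15+4=19). clock=15
Op 16: insert b.com -> 10.0.0.1 (expiry=15+6=21). clock=15
Op 17: tick 1 -> clock=16.
Op 18: insert a.com -> 10.0.0.3 (expiry=16+1=17). clock=16
Op 19: insert a.com -> 10.0.0.7 (expiry=16+6=22). clock=16
Op 20: insert b.com -> 10.0.0.1 (expiry=16+5=21). clock=16
Op 21: insert a.com -> 10.0.0.3 (expiry=16+7=23). clock=16
Op 22: tick 2 -> clock=18.
lookup b.com: present, ip=10.0.0.1 expiry=21 > clock=18

Answer: 10.0.0.1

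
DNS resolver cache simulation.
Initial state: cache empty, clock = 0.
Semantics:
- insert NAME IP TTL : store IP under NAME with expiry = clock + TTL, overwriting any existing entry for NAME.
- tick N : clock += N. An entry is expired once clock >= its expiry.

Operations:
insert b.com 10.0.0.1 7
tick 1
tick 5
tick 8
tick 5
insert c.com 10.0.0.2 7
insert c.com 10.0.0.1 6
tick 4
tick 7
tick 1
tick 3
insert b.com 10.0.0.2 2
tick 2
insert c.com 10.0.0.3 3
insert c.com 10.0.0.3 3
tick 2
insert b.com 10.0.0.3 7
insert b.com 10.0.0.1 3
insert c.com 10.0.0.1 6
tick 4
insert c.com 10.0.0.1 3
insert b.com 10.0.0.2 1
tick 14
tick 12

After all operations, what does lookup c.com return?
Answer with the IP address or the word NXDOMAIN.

Op 1: insert b.com -> 10.0.0.1 (expiry=0+7=7). clock=0
Op 2: tick 1 -> clock=1.
Op 3: tick 5 -> clock=6.
Op 4: tick 8 -> clock=14. purged={b.com}
Op 5: tick 5 -> clock=19.
Op 6: insert c.com -> 10.0.0.2 (expiry=19+7=26). clock=19
Op 7: insert c.com -> 10.0.0.1 (expiry=19+6=25). clock=19
Op 8: tick 4 -> clock=23.
Op 9: tick 7 -> clock=30. purged={c.com}
Op 10: tick 1 -> clock=31.
Op 11: tick 3 -> clock=34.
Op 12: insert b.com -> 10.0.0.2 (expiry=34+2=36). clock=34
Op 13: tick 2 -> clock=36. purged={b.com}
Op 14: insert c.com -> 10.0.0.3 (expiry=36+3=39). clock=36
Op 15: insert c.com -> 10.0.0.3 (expiry=36+3=39). clock=36
Op 16: tick 2 -> clock=38.
Op 17: insert b.com -> 10.0.0.3 (expiry=38+7=45). clock=38
Op 18: insert b.com -> 10.0.0.1 (expiry=38+3=41). clock=38
Op 19: insert c.com -> 10.0.0.1 (expiry=38+6=44). clock=38
Op 20: tick 4 -> clock=42. purged={b.com}
Op 21: insert c.com -> 10.0.0.1 (expiry=42+3=45). clock=42
Op 22: insert b.com -> 10.0.0.2 (expiry=42+1=43). clock=42
Op 23: tick 14 -> clock=56. purged={b.com,c.com}
Op 24: tick 12 -> clock=68.
lookup c.com: not in cache (expired or never inserted)

Answer: NXDOMAIN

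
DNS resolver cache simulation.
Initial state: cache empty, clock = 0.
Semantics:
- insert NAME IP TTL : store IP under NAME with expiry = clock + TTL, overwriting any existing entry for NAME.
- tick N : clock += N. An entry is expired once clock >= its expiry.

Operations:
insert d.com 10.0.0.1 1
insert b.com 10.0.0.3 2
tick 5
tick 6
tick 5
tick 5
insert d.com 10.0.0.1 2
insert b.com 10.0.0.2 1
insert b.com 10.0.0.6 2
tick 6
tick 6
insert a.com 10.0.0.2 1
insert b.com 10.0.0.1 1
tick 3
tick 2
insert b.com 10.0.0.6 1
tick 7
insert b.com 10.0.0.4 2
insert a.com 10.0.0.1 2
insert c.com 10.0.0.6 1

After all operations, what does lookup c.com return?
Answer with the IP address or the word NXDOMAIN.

Answer: 10.0.0.6

Derivation:
Op 1: insert d.com -> 10.0.0.1 (expiry=0+1=1). clock=0
Op 2: insert b.com -> 10.0.0.3 (expiry=0+2=2). clock=0
Op 3: tick 5 -> clock=5. purged={b.com,d.com}
Op 4: tick 6 -> clock=11.
Op 5: tick 5 -> clock=16.
Op 6: tick 5 -> clock=21.
Op 7: insert d.com -> 10.0.0.1 (expiry=21+2=23). clock=21
Op 8: insert b.com -> 10.0.0.2 (expiry=21+1=22). clock=21
Op 9: insert b.com -> 10.0.0.6 (expiry=21+2=23). clock=21
Op 10: tick 6 -> clock=27. purged={b.com,d.com}
Op 11: tick 6 -> clock=33.
Op 12: insert a.com -> 10.0.0.2 (expiry=33+1=34). clock=33
Op 13: insert b.com -> 10.0.0.1 (expiry=33+1=34). clock=33
Op 14: tick 3 -> clock=36. purged={a.com,b.com}
Op 15: tick 2 -> clock=38.
Op 16: insert b.com -> 10.0.0.6 (expiry=38+1=39). clock=38
Op 17: tick 7 -> clock=45. purged={b.com}
Op 18: insert b.com -> 10.0.0.4 (expiry=45+2=47). clock=45
Op 19: insert a.com -> 10.0.0.1 (expiry=45+2=47). clock=45
Op 20: insert c.com -> 10.0.0.6 (expiry=45+1=46). clock=45
lookup c.com: present, ip=10.0.0.6 expiry=46 > clock=45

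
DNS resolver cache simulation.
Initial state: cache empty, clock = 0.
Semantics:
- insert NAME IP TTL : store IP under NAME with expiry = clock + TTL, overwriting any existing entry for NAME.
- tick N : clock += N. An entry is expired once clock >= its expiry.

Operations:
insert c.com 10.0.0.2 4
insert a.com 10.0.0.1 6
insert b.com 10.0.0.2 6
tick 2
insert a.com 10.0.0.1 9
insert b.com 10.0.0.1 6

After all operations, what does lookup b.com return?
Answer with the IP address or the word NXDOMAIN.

Op 1: insert c.com -> 10.0.0.2 (expiry=0+4=4). clock=0
Op 2: insert a.com -> 10.0.0.1 (expiry=0+6=6). clock=0
Op 3: insert b.com -> 10.0.0.2 (expiry=0+6=6). clock=0
Op 4: tick 2 -> clock=2.
Op 5: insert a.com -> 10.0.0.1 (expiry=2+9=11). clock=2
Op 6: insert b.com -> 10.0.0.1 (expiry=2+6=8). clock=2
lookup b.com: present, ip=10.0.0.1 expiry=8 > clock=2

Answer: 10.0.0.1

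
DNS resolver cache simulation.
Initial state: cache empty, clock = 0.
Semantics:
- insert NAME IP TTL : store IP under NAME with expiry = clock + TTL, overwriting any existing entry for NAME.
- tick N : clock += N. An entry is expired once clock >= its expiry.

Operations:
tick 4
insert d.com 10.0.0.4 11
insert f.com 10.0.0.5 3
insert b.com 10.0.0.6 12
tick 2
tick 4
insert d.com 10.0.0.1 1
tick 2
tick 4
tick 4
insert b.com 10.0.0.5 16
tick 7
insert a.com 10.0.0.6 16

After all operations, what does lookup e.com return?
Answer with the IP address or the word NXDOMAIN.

Answer: NXDOMAIN

Derivation:
Op 1: tick 4 -> clock=4.
Op 2: insert d.com -> 10.0.0.4 (expiry=4+11=15). clock=4
Op 3: insert f.com -> 10.0.0.5 (expiry=4+3=7). clock=4
Op 4: insert b.com -> 10.0.0.6 (expiry=4+12=16). clock=4
Op 5: tick 2 -> clock=6.
Op 6: tick 4 -> clock=10. purged={f.com}
Op 7: insert d.com -> 10.0.0.1 (expiry=10+1=11). clock=10
Op 8: tick 2 -> clock=12. purged={d.com}
Op 9: tick 4 -> clock=16. purged={b.com}
Op 10: tick 4 -> clock=20.
Op 11: insert b.com -> 10.0.0.5 (expiry=20+16=36). clock=20
Op 12: tick 7 -> clock=27.
Op 13: insert a.com -> 10.0.0.6 (expiry=27+16=43). clock=27
lookup e.com: not in cache (expired or never inserted)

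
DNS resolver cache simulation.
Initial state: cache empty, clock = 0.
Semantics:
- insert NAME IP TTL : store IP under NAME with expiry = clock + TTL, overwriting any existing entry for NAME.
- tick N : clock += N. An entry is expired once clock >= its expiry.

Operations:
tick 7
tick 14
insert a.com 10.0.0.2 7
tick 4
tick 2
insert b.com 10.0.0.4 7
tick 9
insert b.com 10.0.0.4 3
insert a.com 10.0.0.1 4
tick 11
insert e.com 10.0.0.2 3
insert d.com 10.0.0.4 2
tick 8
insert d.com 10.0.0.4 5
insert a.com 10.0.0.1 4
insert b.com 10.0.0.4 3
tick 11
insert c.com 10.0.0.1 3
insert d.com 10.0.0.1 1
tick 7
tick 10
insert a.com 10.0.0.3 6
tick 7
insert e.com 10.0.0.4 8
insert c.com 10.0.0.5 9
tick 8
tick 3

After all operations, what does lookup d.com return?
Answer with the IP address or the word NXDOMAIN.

Op 1: tick 7 -> clock=7.
Op 2: tick 14 -> clock=21.
Op 3: insert a.com -> 10.0.0.2 (expiry=21+7=28). clock=21
Op 4: tick 4 -> clock=25.
Op 5: tick 2 -> clock=27.
Op 6: insert b.com -> 10.0.0.4 (expiry=27+7=34). clock=27
Op 7: tick 9 -> clock=36. purged={a.com,b.com}
Op 8: insert b.com -> 10.0.0.4 (expiry=36+3=39). clock=36
Op 9: insert a.com -> 10.0.0.1 (expiry=36+4=40). clock=36
Op 10: tick 11 -> clock=47. purged={a.com,b.com}
Op 11: insert e.com -> 10.0.0.2 (expiry=47+3=50). clock=47
Op 12: insert d.com -> 10.0.0.4 (expiry=47+2=49). clock=47
Op 13: tick 8 -> clock=55. purged={d.com,e.com}
Op 14: insert d.com -> 10.0.0.4 (expiry=55+5=60). clock=55
Op 15: insert a.com -> 10.0.0.1 (expiry=55+4=59). clock=55
Op 16: insert b.com -> 10.0.0.4 (expiry=55+3=58). clock=55
Op 17: tick 11 -> clock=66. purged={a.com,b.com,d.com}
Op 18: insert c.com -> 10.0.0.1 (expiry=66+3=69). clock=66
Op 19: insert d.com -> 10.0.0.1 (expiry=66+1=67). clock=66
Op 20: tick 7 -> clock=73. purged={c.com,d.com}
Op 21: tick 10 -> clock=83.
Op 22: insert a.com -> 10.0.0.3 (expiry=83+6=89). clock=83
Op 23: tick 7 -> clock=90. purged={a.com}
Op 24: insert e.com -> 10.0.0.4 (expiry=90+8=98). clock=90
Op 25: insert c.com -> 10.0.0.5 (expiry=90+9=99). clock=90
Op 26: tick 8 -> clock=98. purged={e.com}
Op 27: tick 3 -> clock=101. purged={c.com}
lookup d.com: not in cache (expired or never inserted)

Answer: NXDOMAIN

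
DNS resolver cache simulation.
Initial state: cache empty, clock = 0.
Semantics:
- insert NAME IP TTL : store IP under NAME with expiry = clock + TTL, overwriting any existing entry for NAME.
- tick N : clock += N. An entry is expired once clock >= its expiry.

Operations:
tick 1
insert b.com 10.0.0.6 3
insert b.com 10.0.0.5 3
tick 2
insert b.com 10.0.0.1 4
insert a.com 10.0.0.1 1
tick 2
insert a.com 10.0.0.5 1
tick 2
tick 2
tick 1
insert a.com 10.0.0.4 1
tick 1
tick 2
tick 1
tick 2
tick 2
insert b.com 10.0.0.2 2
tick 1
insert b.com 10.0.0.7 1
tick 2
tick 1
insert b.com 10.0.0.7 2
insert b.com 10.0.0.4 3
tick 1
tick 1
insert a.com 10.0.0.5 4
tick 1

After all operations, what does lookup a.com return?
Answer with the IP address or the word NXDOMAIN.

Answer: 10.0.0.5

Derivation:
Op 1: tick 1 -> clock=1.
Op 2: insert b.com -> 10.0.0.6 (expiry=1+3=4). clock=1
Op 3: insert b.com -> 10.0.0.5 (expiry=1+3=4). clock=1
Op 4: tick 2 -> clock=3.
Op 5: insert b.com -> 10.0.0.1 (expiry=3+4=7). clock=3
Op 6: insert a.com -> 10.0.0.1 (expiry=3+1=4). clock=3
Op 7: tick 2 -> clock=5. purged={a.com}
Op 8: insert a.com -> 10.0.0.5 (expiry=5+1=6). clock=5
Op 9: tick 2 -> clock=7. purged={a.com,b.com}
Op 10: tick 2 -> clock=9.
Op 11: tick 1 -> clock=10.
Op 12: insert a.com -> 10.0.0.4 (expiry=10+1=11). clock=10
Op 13: tick 1 -> clock=11. purged={a.com}
Op 14: tick 2 -> clock=13.
Op 15: tick 1 -> clock=14.
Op 16: tick 2 -> clock=16.
Op 17: tick 2 -> clock=18.
Op 18: insert b.com -> 10.0.0.2 (expiry=18+2=20). clock=18
Op 19: tick 1 -> clock=19.
Op 20: insert b.com -> 10.0.0.7 (expiry=19+1=20). clock=19
Op 21: tick 2 -> clock=21. purged={b.com}
Op 22: tick 1 -> clock=22.
Op 23: insert b.com -> 10.0.0.7 (expiry=22+2=24). clock=22
Op 24: insert b.com -> 10.0.0.4 (expiry=22+3=25). clock=22
Op 25: tick 1 -> clock=23.
Op 26: tick 1 -> clock=24.
Op 27: insert a.com -> 10.0.0.5 (expiry=24+4=28). clock=24
Op 28: tick 1 -> clock=25. purged={b.com}
lookup a.com: present, ip=10.0.0.5 expiry=28 > clock=25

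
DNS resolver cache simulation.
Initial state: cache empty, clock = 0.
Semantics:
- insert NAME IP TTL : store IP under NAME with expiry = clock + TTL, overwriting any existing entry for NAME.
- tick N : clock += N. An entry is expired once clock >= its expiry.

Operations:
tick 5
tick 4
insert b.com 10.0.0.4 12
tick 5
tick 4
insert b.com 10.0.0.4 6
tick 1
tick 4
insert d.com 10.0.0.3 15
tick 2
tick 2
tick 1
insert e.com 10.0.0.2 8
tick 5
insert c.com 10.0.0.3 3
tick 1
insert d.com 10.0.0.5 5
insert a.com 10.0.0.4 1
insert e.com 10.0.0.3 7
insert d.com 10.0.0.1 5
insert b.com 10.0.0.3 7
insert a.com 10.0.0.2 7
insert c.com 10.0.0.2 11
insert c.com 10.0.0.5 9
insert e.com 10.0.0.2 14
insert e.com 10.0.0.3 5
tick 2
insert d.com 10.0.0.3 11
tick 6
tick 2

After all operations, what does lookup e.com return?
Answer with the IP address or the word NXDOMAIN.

Answer: NXDOMAIN

Derivation:
Op 1: tick 5 -> clock=5.
Op 2: tick 4 -> clock=9.
Op 3: insert b.com -> 10.0.0.4 (expiry=9+12=21). clock=9
Op 4: tick 5 -> clock=14.
Op 5: tick 4 -> clock=18.
Op 6: insert b.com -> 10.0.0.4 (expiry=18+6=24). clock=18
Op 7: tick 1 -> clock=19.
Op 8: tick 4 -> clock=23.
Op 9: insert d.com -> 10.0.0.3 (expiry=23+15=38). clock=23
Op 10: tick 2 -> clock=25. purged={b.com}
Op 11: tick 2 -> clock=27.
Op 12: tick 1 -> clock=28.
Op 13: insert e.com -> 10.0.0.2 (expiry=28+8=36). clock=28
Op 14: tick 5 -> clock=33.
Op 15: insert c.com -> 10.0.0.3 (expiry=33+3=36). clock=33
Op 16: tick 1 -> clock=34.
Op 17: insert d.com -> 10.0.0.5 (expiry=34+5=39). clock=34
Op 18: insert a.com -> 10.0.0.4 (expiry=34+1=35). clock=34
Op 19: insert e.com -> 10.0.0.3 (expiry=34+7=41). clock=34
Op 20: insert d.com -> 10.0.0.1 (expiry=34+5=39). clock=34
Op 21: insert b.com -> 10.0.0.3 (expiry=34+7=41). clock=34
Op 22: insert a.com -> 10.0.0.2 (expiry=34+7=41). clock=34
Op 23: insert c.com -> 10.0.0.2 (expiry=34+11=45). clock=34
Op 24: insert c.com -> 10.0.0.5 (expiry=34+9=43). clock=34
Op 25: insert e.com -> 10.0.0.2 (expiry=34+14=48). clock=34
Op 26: insert e.com -> 10.0.0.3 (expiry=34+5=39). clock=34
Op 27: tick 2 -> clock=36.
Op 28: insert d.com -> 10.0.0.3 (expiry=36+11=47). clock=36
Op 29: tick 6 -> clock=42. purged={a.com,b.com,e.com}
Op 30: tick 2 -> clock=44. purged={c.com}
lookup e.com: not in cache (expired or never inserted)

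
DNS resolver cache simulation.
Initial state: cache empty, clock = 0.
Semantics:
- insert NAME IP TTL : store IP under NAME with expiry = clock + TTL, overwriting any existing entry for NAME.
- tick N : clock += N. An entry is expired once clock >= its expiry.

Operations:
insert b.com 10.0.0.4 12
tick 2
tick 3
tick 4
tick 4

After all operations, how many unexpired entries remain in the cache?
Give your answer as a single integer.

Answer: 0

Derivation:
Op 1: insert b.com -> 10.0.0.4 (expiry=0+12=12). clock=0
Op 2: tick 2 -> clock=2.
Op 3: tick 3 -> clock=5.
Op 4: tick 4 -> clock=9.
Op 5: tick 4 -> clock=13. purged={b.com}
Final cache (unexpired): {} -> size=0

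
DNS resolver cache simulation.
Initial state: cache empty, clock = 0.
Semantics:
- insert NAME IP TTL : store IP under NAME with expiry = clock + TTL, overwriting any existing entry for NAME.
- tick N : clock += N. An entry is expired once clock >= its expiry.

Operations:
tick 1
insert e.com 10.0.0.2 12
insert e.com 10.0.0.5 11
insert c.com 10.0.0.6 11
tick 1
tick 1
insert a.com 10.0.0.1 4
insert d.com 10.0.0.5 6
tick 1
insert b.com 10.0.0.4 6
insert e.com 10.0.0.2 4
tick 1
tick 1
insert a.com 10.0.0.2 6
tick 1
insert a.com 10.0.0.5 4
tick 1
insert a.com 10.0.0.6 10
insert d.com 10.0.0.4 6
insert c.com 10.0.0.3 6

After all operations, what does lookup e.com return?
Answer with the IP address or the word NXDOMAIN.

Op 1: tick 1 -> clock=1.
Op 2: insert e.com -> 10.0.0.2 (expiry=1+12=13). clock=1
Op 3: insert e.com -> 10.0.0.5 (expiry=1+11=12). clock=1
Op 4: insert c.com -> 10.0.0.6 (expiry=1+11=12). clock=1
Op 5: tick 1 -> clock=2.
Op 6: tick 1 -> clock=3.
Op 7: insert a.com -> 10.0.0.1 (expiry=3+4=7). clock=3
Op 8: insert d.com -> 10.0.0.5 (expiry=3+6=9). clock=3
Op 9: tick 1 -> clock=4.
Op 10: insert b.com -> 10.0.0.4 (expiry=4+6=10). clock=4
Op 11: insert e.com -> 10.0.0.2 (expiry=4+4=8). clock=4
Op 12: tick 1 -> clock=5.
Op 13: tick 1 -> clock=6.
Op 14: insert a.com -> 10.0.0.2 (expiry=6+6=12). clock=6
Op 15: tick 1 -> clock=7.
Op 16: insert a.com -> 10.0.0.5 (expiry=7+4=11). clock=7
Op 17: tick 1 -> clock=8. purged={e.com}
Op 18: insert a.com -> 10.0.0.6 (expiry=8+10=18). clock=8
Op 19: insert d.com -> 10.0.0.4 (expiry=8+6=14). clock=8
Op 20: insert c.com -> 10.0.0.3 (expiry=8+6=14). clock=8
lookup e.com: not in cache (expired or never inserted)

Answer: NXDOMAIN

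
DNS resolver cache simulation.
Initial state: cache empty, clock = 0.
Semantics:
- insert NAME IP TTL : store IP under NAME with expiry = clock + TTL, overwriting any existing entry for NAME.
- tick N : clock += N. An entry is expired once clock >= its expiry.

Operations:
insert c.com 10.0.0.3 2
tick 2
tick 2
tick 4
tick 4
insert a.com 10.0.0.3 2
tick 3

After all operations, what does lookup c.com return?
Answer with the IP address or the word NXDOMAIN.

Answer: NXDOMAIN

Derivation:
Op 1: insert c.com -> 10.0.0.3 (expiry=0+2=2). clock=0
Op 2: tick 2 -> clock=2. purged={c.com}
Op 3: tick 2 -> clock=4.
Op 4: tick 4 -> clock=8.
Op 5: tick 4 -> clock=12.
Op 6: insert a.com -> 10.0.0.3 (expiry=12+2=14). clock=12
Op 7: tick 3 -> clock=15. purged={a.com}
lookup c.com: not in cache (expired or never inserted)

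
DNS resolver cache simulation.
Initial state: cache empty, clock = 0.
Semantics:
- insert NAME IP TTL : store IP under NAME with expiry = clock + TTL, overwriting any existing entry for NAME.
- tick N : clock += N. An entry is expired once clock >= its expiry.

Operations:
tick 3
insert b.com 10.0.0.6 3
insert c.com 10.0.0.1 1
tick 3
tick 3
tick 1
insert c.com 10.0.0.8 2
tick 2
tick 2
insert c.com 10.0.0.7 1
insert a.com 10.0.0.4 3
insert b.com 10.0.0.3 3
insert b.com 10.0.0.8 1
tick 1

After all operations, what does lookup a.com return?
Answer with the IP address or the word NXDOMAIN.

Answer: 10.0.0.4

Derivation:
Op 1: tick 3 -> clock=3.
Op 2: insert b.com -> 10.0.0.6 (expiry=3+3=6). clock=3
Op 3: insert c.com -> 10.0.0.1 (expiry=3+1=4). clock=3
Op 4: tick 3 -> clock=6. purged={b.com,c.com}
Op 5: tick 3 -> clock=9.
Op 6: tick 1 -> clock=10.
Op 7: insert c.com -> 10.0.0.8 (expiry=10+2=12). clock=10
Op 8: tick 2 -> clock=12. purged={c.com}
Op 9: tick 2 -> clock=14.
Op 10: insert c.com -> 10.0.0.7 (expiry=14+1=15). clock=14
Op 11: insert a.com -> 10.0.0.4 (expiry=14+3=17). clock=14
Op 12: insert b.com -> 10.0.0.3 (expiry=14+3=17). clock=14
Op 13: insert b.com -> 10.0.0.8 (expiry=14+1=15). clock=14
Op 14: tick 1 -> clock=15. purged={b.com,c.com}
lookup a.com: present, ip=10.0.0.4 expiry=17 > clock=15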